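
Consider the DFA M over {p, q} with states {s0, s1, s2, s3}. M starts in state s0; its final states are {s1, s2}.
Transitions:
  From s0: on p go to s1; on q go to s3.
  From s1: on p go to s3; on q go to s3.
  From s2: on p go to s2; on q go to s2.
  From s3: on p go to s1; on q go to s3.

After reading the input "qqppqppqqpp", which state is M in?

s3

s0 --q--> s3
s3 --q--> s3
s3 --p--> s1
s1 --p--> s3
s3 --q--> s3
s3 --p--> s1
s1 --p--> s3
s3 --q--> s3
s3 --q--> s3
s3 --p--> s1
s1 --p--> s3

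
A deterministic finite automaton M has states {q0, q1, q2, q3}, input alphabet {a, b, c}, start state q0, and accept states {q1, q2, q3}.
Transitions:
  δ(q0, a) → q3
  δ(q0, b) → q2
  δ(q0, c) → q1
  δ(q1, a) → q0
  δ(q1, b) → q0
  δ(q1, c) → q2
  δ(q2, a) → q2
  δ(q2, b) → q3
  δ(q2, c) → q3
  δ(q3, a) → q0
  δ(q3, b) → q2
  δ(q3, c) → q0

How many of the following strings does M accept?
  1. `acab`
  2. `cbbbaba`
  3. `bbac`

3

`acab`: accepted
`cbbbaba`: accepted
`bbac`: accepted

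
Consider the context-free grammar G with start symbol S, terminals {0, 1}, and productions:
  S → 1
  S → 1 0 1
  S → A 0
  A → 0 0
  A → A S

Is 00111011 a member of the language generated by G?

no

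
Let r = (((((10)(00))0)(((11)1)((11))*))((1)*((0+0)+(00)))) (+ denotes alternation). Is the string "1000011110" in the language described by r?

Split as 10000111·10: ((((10)(00))0)(((11)1)((11))*)) matches 10000111 and ((1)*((0+0)+(00))) matches 10.

yes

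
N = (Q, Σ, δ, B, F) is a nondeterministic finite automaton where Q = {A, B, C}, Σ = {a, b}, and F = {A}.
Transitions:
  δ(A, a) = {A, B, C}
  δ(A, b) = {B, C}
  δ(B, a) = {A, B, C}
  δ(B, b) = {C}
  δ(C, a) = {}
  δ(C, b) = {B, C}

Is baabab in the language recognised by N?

rejected

Start: {B}
read b: {C}
read a: {}
The reachable set is empty and stays empty for the remaining 4 symbols.
Reachable ∩ accepting = {} — empty.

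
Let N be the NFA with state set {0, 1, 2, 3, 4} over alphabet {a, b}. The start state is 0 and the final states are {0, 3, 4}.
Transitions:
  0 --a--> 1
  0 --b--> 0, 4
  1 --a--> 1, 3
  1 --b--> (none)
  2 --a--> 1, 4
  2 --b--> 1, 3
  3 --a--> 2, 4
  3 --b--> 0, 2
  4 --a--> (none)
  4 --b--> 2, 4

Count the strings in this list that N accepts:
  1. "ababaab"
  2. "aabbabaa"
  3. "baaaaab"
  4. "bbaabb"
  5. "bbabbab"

4

"ababaab": rejected
"aabbabaa": accepted
"baaaaab": accepted
"bbaabb": accepted
"bbabbab": accepted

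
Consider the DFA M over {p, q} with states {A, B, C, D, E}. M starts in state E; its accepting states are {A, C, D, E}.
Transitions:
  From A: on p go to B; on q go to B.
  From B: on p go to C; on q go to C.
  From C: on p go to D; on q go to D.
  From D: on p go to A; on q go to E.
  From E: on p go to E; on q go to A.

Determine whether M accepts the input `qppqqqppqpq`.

rejected

E --q--> A
A --p--> B
B --p--> C
C --q--> D
D --q--> E
E --q--> A
A --p--> B
B --p--> C
C --q--> D
D --p--> A
A --q--> B
End in state B, which is not an accepting state.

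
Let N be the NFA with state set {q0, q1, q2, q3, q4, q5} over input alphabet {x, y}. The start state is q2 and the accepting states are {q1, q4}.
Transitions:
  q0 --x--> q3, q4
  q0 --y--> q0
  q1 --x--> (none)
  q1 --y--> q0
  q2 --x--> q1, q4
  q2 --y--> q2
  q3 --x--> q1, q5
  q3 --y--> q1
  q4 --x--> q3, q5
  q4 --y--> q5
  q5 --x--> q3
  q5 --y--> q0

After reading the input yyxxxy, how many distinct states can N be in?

Start: {q2}
read y: {q2}
read y: {q2}
read x: {q1, q4}
read x: {q3, q5}
read x: {q1, q3, q5}
read y: {q0, q1}
Final reachable set {q0, q1} has 2 states.

2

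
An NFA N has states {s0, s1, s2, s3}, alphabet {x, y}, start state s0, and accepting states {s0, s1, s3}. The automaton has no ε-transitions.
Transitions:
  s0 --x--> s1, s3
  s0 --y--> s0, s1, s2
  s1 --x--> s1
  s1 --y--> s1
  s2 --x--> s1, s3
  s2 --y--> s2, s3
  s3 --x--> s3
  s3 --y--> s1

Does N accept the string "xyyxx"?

accepted

Start: {s0}
read x: {s1, s3}
read y: {s1}
read y: {s1}
read x: {s1}
read x: {s1}
Reachable ∩ accepting = {s1} — nonempty.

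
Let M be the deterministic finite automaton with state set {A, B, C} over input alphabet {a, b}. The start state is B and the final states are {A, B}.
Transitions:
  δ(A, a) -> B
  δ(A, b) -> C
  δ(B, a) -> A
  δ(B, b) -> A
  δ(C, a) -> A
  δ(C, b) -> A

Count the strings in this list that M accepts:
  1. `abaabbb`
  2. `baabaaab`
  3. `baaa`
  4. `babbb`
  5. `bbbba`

4

`abaabbb`: accepted
`baabaaab`: rejected
`baaa`: accepted
`babbb`: accepted
`bbbba`: accepted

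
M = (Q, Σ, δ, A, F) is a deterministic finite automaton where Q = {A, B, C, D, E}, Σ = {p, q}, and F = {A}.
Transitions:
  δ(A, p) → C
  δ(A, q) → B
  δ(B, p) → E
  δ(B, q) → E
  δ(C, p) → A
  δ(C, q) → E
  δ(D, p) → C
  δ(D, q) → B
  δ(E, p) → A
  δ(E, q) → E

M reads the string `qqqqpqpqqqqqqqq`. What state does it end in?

A --q--> B
B --q--> E
E --q--> E
E --q--> E
E --p--> A
A --q--> B
B --p--> E
E --q--> E
E --q--> E
E --q--> E
E --q--> E
E --q--> E
E --q--> E
E --q--> E
E --q--> E

E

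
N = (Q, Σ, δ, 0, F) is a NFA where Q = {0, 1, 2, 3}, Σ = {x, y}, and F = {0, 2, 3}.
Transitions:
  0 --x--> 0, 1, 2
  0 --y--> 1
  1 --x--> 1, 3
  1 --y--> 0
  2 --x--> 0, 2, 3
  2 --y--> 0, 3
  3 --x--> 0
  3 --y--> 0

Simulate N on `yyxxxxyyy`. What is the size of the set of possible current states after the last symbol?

2

Start: {0}
read y: {1}
read y: {0}
read x: {0, 1, 2}
read x: {0, 1, 2, 3}
read x: {0, 1, 2, 3}
read x: {0, 1, 2, 3}
read y: {0, 1, 3}
read y: {0, 1}
read y: {0, 1}
Final reachable set {0, 1} has 2 states.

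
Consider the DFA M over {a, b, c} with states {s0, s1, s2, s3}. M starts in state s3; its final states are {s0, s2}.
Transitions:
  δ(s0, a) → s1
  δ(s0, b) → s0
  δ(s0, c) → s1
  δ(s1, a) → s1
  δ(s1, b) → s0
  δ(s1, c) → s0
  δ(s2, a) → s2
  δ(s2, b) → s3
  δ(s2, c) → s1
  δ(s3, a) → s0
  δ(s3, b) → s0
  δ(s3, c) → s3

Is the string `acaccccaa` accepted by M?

s3 --a--> s0
s0 --c--> s1
s1 --a--> s1
s1 --c--> s0
s0 --c--> s1
s1 --c--> s0
s0 --c--> s1
s1 --a--> s1
s1 --a--> s1
End in state s1, which is not an accepting state.

rejected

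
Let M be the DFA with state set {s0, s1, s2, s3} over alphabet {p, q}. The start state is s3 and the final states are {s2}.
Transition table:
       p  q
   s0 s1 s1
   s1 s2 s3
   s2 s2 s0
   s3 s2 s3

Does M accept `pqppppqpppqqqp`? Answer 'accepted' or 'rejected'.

accepted

s3 --p--> s2
s2 --q--> s0
s0 --p--> s1
s1 --p--> s2
s2 --p--> s2
s2 --p--> s2
s2 --q--> s0
s0 --p--> s1
s1 --p--> s2
s2 --p--> s2
s2 --q--> s0
s0 --q--> s1
s1 --q--> s3
s3 --p--> s2
End in state s2, which is an accepting state.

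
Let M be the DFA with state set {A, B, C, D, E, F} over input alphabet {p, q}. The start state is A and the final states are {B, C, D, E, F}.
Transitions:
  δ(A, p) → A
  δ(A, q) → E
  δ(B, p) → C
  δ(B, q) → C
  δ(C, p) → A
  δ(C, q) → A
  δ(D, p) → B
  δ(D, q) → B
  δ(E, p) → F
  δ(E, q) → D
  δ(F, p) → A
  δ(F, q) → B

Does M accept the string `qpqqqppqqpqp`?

rejected

A --q--> E
E --p--> F
F --q--> B
B --q--> C
C --q--> A
A --p--> A
A --p--> A
A --q--> E
E --q--> D
D --p--> B
B --q--> C
C --p--> A
End in state A, which is not an accepting state.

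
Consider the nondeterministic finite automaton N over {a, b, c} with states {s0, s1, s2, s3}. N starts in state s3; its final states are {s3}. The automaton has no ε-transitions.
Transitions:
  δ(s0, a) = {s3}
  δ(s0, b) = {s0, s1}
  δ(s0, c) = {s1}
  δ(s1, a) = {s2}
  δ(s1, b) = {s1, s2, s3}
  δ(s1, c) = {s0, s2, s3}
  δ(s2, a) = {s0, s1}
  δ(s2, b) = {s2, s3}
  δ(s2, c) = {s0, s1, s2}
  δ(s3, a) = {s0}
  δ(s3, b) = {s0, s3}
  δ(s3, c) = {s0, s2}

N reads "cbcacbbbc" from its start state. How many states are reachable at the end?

Start: {s3}
read c: {s0, s2}
read b: {s0, s1, s2, s3}
read c: {s0, s1, s2, s3}
read a: {s0, s1, s2, s3}
read c: {s0, s1, s2, s3}
read b: {s0, s1, s2, s3}
read b: {s0, s1, s2, s3}
read b: {s0, s1, s2, s3}
read c: {s0, s1, s2, s3}
Final reachable set {s0, s1, s2, s3} has 4 states.

4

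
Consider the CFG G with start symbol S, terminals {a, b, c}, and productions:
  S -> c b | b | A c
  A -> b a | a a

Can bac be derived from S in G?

S ⇒ Ac ⇒ bac

yes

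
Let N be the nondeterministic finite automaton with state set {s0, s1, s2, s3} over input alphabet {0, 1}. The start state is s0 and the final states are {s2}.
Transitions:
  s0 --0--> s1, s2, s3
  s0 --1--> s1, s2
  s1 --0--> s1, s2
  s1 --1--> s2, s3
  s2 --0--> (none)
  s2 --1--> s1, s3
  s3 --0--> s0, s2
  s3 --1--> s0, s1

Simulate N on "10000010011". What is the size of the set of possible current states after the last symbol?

4

Start: {s0}
read 1: {s1, s2}
read 0: {s1, s2}
read 0: {s1, s2}
read 0: {s1, s2}
read 0: {s1, s2}
read 0: {s1, s2}
read 1: {s1, s2, s3}
read 0: {s0, s1, s2}
read 0: {s1, s2, s3}
read 1: {s0, s1, s2, s3}
read 1: {s0, s1, s2, s3}
Final reachable set {s0, s1, s2, s3} has 4 states.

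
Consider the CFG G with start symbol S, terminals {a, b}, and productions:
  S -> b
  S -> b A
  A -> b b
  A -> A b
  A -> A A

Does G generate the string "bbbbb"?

yes

S ⇒ bA ⇒ bAb ⇒ bAbb ⇒ bbbbb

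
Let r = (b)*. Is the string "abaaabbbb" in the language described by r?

abaaabbbb cannot be split into zero or more pieces each matching b.

no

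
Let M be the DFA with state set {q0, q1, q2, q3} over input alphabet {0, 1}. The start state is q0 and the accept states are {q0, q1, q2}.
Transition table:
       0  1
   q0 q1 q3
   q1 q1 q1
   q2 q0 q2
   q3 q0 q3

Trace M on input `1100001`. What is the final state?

q1

q0 --1--> q3
q3 --1--> q3
q3 --0--> q0
q0 --0--> q1
q1 --0--> q1
q1 --0--> q1
q1 --1--> q1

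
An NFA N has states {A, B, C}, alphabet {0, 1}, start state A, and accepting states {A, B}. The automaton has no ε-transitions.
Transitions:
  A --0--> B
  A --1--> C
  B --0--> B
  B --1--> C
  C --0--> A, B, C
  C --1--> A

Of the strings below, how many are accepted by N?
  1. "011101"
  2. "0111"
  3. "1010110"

2

"011101": accepted
"0111": rejected
"1010110": accepted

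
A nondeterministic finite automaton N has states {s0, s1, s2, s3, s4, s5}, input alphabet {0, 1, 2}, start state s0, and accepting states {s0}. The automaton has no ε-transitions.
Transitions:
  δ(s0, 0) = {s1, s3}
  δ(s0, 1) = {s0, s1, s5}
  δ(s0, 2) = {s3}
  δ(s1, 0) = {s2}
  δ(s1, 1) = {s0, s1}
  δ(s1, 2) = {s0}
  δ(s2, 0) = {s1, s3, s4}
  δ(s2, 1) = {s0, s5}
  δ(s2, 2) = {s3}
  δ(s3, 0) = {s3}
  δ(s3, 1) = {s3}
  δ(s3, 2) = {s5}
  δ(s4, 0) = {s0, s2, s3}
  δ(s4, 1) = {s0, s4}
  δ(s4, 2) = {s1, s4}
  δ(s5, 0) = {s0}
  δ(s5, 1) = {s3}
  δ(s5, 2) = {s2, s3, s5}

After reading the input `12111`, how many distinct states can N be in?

4

Start: {s0}
read 1: {s0, s1, s5}
read 2: {s0, s2, s3, s5}
read 1: {s0, s1, s3, s5}
read 1: {s0, s1, s3, s5}
read 1: {s0, s1, s3, s5}
Final reachable set {s0, s1, s3, s5} has 4 states.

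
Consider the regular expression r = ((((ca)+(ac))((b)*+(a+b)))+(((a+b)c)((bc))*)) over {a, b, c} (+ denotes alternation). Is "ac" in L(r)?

yes

The left alternative (((ca)+(ac))((b)*+(a+b))) matches ac.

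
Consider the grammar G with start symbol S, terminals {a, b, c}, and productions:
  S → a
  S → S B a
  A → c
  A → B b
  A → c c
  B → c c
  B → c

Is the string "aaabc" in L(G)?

no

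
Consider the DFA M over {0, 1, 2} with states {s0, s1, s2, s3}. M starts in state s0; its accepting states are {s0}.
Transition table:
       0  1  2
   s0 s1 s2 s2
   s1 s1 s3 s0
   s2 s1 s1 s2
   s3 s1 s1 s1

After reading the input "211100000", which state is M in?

s1

s0 --2--> s2
s2 --1--> s1
s1 --1--> s3
s3 --1--> s1
s1 --0--> s1
s1 --0--> s1
s1 --0--> s1
s1 --0--> s1
s1 --0--> s1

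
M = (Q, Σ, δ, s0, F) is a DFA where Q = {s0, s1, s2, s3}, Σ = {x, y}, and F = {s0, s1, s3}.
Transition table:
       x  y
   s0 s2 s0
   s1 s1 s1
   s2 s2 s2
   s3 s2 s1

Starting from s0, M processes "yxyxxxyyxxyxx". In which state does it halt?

s0 --y--> s0
s0 --x--> s2
s2 --y--> s2
s2 --x--> s2
s2 --x--> s2
s2 --x--> s2
s2 --y--> s2
s2 --y--> s2
s2 --x--> s2
s2 --x--> s2
s2 --y--> s2
s2 --x--> s2
s2 --x--> s2

s2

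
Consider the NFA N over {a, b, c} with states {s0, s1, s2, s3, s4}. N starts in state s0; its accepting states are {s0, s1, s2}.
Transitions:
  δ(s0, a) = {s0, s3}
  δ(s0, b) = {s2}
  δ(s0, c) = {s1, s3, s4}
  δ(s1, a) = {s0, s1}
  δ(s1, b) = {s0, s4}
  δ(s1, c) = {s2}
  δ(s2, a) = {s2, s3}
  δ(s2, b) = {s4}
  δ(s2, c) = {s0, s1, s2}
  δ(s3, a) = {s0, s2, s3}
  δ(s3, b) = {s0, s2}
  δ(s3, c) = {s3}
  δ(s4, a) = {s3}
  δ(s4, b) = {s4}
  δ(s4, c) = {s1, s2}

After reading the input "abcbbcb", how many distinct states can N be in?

Start: {s0}
read a: {s0, s3}
read b: {s0, s2}
read c: {s0, s1, s2, s3, s4}
read b: {s0, s2, s4}
read b: {s2, s4}
read c: {s0, s1, s2}
read b: {s0, s2, s4}
Final reachable set {s0, s2, s4} has 3 states.

3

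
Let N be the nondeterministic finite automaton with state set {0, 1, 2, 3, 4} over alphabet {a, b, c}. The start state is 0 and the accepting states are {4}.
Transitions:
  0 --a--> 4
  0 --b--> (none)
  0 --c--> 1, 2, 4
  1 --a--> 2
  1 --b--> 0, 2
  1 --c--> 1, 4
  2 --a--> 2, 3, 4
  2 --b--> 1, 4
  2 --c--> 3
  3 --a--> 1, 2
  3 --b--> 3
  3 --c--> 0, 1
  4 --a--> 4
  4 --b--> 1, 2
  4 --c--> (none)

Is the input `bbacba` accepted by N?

rejected

Start: {0}
read b: {}
The reachable set is empty and stays empty for the remaining 5 symbols.
Reachable ∩ accepting = {} — empty.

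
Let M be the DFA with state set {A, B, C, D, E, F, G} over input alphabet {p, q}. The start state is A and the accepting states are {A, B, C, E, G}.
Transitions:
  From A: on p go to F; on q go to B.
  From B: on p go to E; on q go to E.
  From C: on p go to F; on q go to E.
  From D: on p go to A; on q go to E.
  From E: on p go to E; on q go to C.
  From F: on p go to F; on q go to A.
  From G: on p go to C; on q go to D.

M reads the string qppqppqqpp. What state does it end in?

A --q--> B
B --p--> E
E --p--> E
E --q--> C
C --p--> F
F --p--> F
F --q--> A
A --q--> B
B --p--> E
E --p--> E

E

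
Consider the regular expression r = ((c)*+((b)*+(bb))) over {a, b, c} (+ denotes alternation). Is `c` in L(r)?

yes

The left alternative (c)* matches c.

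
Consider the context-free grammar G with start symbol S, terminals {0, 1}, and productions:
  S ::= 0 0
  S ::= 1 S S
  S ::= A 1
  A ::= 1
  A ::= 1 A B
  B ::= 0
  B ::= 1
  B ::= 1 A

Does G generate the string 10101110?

no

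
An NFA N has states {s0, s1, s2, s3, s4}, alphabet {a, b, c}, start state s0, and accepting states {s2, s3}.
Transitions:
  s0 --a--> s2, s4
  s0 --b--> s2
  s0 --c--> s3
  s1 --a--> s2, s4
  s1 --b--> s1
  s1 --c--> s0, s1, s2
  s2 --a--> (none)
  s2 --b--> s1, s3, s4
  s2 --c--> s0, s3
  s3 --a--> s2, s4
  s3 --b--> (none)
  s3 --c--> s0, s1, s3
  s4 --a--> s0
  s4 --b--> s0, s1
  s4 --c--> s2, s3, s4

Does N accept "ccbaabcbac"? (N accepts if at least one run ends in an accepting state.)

rejected

Start: {s0}
read c: {s3}
read c: {s0, s1, s3}
read b: {s1, s2}
read a: {s2, s4}
read a: {s0}
read b: {s2}
read c: {s0, s3}
read b: {s2}
read a: {}
The reachable set is empty and stays empty for the remaining 1 symbol.
Reachable ∩ accepting = {} — empty.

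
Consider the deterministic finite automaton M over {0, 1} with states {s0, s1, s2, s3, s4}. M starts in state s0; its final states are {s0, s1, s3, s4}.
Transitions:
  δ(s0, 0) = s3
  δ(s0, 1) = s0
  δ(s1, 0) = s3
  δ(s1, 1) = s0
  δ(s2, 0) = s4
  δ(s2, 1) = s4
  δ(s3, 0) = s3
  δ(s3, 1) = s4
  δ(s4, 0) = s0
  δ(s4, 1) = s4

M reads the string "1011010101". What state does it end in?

s0

s0 --1--> s0
s0 --0--> s3
s3 --1--> s4
s4 --1--> s4
s4 --0--> s0
s0 --1--> s0
s0 --0--> s3
s3 --1--> s4
s4 --0--> s0
s0 --1--> s0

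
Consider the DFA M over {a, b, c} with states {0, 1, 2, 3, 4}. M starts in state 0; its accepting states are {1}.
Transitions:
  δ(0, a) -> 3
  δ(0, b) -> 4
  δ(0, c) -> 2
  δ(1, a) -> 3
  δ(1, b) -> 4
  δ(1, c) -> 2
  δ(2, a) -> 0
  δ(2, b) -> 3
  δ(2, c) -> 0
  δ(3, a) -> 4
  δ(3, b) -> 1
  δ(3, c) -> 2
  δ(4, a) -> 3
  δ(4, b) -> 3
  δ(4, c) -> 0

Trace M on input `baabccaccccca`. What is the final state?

0

0 --b--> 4
4 --a--> 3
3 --a--> 4
4 --b--> 3
3 --c--> 2
2 --c--> 0
0 --a--> 3
3 --c--> 2
2 --c--> 0
0 --c--> 2
2 --c--> 0
0 --c--> 2
2 --a--> 0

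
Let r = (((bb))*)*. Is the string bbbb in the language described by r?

yes

Split into 2 pieces bb · bb; each matches ((bb))*.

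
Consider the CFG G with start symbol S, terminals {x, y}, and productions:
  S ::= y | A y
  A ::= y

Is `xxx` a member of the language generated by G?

no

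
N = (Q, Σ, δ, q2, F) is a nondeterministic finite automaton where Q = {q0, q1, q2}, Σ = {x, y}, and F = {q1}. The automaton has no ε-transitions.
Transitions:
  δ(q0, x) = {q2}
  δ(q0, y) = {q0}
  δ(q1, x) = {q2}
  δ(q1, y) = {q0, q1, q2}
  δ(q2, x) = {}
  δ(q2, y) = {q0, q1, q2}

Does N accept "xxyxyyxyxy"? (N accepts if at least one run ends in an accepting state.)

Start: {q2}
read x: {}
The reachable set is empty and stays empty for the remaining 9 symbols.
Reachable ∩ accepting = {} — empty.

rejected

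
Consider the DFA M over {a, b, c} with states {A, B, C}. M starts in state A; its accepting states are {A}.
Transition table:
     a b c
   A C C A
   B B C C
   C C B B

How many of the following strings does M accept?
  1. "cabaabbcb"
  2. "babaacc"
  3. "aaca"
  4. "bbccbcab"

0

"cabaabbcb": rejected
"babaacc": rejected
"aaca": rejected
"bbccbcab": rejected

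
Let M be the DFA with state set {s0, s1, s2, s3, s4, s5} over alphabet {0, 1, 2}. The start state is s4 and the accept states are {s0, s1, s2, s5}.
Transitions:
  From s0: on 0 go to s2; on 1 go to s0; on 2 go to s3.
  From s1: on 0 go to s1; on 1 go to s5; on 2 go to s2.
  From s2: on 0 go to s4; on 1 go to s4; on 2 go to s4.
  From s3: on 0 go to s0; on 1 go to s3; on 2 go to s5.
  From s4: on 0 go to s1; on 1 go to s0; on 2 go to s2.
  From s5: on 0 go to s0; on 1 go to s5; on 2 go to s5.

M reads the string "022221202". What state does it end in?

s4 --0--> s1
s1 --2--> s2
s2 --2--> s4
s4 --2--> s2
s2 --2--> s4
s4 --1--> s0
s0 --2--> s3
s3 --0--> s0
s0 --2--> s3

s3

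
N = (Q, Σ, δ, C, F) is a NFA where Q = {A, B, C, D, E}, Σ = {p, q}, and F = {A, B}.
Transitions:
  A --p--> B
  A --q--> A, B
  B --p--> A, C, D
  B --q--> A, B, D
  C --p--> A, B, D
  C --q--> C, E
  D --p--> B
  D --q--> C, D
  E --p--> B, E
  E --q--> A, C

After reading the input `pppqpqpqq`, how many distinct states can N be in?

Start: {C}
read p: {A, B, D}
read p: {A, B, C, D}
read p: {A, B, C, D}
read q: {A, B, C, D, E}
read p: {A, B, C, D, E}
read q: {A, B, C, D, E}
read p: {A, B, C, D, E}
read q: {A, B, C, D, E}
read q: {A, B, C, D, E}
Final reachable set {A, B, C, D, E} has 5 states.

5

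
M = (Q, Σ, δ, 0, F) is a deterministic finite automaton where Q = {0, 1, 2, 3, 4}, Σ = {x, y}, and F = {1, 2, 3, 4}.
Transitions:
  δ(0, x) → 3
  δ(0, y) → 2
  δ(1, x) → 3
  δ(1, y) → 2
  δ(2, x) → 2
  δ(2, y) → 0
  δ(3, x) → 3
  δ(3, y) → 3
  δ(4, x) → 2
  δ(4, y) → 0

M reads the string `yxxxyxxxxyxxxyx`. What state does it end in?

3

0 --y--> 2
2 --x--> 2
2 --x--> 2
2 --x--> 2
2 --y--> 0
0 --x--> 3
3 --x--> 3
3 --x--> 3
3 --x--> 3
3 --y--> 3
3 --x--> 3
3 --x--> 3
3 --x--> 3
3 --y--> 3
3 --x--> 3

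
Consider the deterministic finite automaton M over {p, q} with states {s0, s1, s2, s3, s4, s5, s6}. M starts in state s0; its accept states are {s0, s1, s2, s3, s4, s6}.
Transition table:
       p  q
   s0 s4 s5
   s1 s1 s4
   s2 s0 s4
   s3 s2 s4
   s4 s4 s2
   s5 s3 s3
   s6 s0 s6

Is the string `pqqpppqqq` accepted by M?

s0 --p--> s4
s4 --q--> s2
s2 --q--> s4
s4 --p--> s4
s4 --p--> s4
s4 --p--> s4
s4 --q--> s2
s2 --q--> s4
s4 --q--> s2
End in state s2, which is an accepting state.

accepted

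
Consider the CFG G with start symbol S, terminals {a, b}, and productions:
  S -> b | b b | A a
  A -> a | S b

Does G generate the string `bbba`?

yes

S ⇒ Aa ⇒ Sba ⇒ bbba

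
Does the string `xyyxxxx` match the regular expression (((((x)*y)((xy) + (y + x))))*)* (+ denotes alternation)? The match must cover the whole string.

xyyxxxx cannot be split into zero or more pieces each matching ((((x)*y)((xy)+(y+x))))*.

no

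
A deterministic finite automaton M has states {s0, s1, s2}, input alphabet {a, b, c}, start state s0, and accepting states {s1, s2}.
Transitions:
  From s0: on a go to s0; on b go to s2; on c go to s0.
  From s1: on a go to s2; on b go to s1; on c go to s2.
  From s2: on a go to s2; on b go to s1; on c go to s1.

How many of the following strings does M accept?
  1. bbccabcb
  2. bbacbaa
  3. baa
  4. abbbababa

bbccabcb: accepted
bbacbaa: accepted
baa: accepted
abbbababa: accepted

4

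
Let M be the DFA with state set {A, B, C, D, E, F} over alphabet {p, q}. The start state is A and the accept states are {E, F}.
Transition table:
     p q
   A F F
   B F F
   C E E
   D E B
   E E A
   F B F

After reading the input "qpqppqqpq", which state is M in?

F

A --q--> F
F --p--> B
B --q--> F
F --p--> B
B --p--> F
F --q--> F
F --q--> F
F --p--> B
B --q--> F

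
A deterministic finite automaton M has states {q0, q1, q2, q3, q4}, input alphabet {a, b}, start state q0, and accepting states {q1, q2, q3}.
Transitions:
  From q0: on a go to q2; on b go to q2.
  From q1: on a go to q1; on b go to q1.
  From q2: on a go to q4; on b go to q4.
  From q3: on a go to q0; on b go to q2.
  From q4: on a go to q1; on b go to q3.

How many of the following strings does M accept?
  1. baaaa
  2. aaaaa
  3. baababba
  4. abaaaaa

baaaa: accepted
aaaaa: accepted
baababba: accepted
abaaaaa: accepted

4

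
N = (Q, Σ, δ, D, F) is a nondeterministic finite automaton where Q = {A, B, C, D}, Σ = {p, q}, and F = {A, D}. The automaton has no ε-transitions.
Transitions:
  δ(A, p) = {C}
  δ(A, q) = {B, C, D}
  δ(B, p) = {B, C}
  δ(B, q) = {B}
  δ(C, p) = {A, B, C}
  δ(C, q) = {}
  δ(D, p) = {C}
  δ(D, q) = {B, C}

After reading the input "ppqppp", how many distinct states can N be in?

Start: {D}
read p: {C}
read p: {A, B, C}
read q: {B, C, D}
read p: {A, B, C}
read p: {A, B, C}
read p: {A, B, C}
Final reachable set {A, B, C} has 3 states.

3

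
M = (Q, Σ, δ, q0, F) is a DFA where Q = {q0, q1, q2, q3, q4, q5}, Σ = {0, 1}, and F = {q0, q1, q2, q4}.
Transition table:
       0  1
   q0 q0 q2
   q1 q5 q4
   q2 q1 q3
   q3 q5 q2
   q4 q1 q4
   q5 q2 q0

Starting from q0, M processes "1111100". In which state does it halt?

q5

q0 --1--> q2
q2 --1--> q3
q3 --1--> q2
q2 --1--> q3
q3 --1--> q2
q2 --0--> q1
q1 --0--> q5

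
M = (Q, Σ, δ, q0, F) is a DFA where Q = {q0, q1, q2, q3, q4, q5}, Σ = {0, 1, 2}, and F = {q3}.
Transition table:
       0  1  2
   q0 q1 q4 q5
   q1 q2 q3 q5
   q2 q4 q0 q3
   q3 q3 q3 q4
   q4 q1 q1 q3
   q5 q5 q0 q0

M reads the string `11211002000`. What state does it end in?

q3

q0 --1--> q4
q4 --1--> q1
q1 --2--> q5
q5 --1--> q0
q0 --1--> q4
q4 --0--> q1
q1 --0--> q2
q2 --2--> q3
q3 --0--> q3
q3 --0--> q3
q3 --0--> q3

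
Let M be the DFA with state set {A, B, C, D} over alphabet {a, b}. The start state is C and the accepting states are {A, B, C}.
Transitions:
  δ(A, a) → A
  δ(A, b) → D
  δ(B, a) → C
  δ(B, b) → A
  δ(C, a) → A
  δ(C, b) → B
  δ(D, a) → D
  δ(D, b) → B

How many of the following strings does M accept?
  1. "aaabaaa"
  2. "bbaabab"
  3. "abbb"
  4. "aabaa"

"aaabaaa": rejected
"bbaabab": accepted
"abbb": accepted
"aabaa": rejected

2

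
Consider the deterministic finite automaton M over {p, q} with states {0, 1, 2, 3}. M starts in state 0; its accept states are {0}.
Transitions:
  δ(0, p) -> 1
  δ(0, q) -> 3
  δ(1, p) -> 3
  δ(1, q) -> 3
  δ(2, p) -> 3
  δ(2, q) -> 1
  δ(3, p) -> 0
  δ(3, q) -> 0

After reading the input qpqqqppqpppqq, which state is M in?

3

0 --q--> 3
3 --p--> 0
0 --q--> 3
3 --q--> 0
0 --q--> 3
3 --p--> 0
0 --p--> 1
1 --q--> 3
3 --p--> 0
0 --p--> 1
1 --p--> 3
3 --q--> 0
0 --q--> 3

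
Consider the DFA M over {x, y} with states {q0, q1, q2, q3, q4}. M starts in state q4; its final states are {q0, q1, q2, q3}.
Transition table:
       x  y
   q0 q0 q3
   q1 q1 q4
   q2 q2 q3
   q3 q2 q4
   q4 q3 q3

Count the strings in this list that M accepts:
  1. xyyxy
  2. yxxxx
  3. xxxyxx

xyyxy: accepted
yxxxx: accepted
xxxyxx: accepted

3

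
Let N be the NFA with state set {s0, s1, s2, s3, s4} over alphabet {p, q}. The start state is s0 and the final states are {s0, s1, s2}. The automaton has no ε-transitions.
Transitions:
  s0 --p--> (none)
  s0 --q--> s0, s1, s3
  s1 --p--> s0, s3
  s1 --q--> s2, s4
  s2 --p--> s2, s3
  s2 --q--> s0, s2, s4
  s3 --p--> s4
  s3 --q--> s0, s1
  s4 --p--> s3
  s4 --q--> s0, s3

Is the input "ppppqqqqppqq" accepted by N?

rejected

Start: {s0}
read p: {}
The reachable set is empty and stays empty for the remaining 11 symbols.
Reachable ∩ accepting = {} — empty.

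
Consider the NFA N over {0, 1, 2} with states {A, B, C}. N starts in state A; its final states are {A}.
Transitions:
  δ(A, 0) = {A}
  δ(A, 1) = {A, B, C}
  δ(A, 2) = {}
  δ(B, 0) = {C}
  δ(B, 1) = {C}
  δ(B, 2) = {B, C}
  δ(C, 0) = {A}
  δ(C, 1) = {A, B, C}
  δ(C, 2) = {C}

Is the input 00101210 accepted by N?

accepted

Start: {A}
read 0: {A}
read 0: {A}
read 1: {A, B, C}
read 0: {A, C}
read 1: {A, B, C}
read 2: {B, C}
read 1: {A, B, C}
read 0: {A, C}
Reachable ∩ accepting = {A} — nonempty.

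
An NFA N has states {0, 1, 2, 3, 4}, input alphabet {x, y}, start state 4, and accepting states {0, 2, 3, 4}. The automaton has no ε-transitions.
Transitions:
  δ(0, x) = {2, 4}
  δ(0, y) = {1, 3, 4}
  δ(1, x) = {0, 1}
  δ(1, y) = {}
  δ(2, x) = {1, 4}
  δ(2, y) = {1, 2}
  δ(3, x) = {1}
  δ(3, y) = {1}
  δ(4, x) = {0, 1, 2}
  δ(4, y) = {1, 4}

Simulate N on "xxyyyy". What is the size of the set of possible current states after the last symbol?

3

Start: {4}
read x: {0, 1, 2}
read x: {0, 1, 2, 4}
read y: {1, 2, 3, 4}
read y: {1, 2, 4}
read y: {1, 2, 4}
read y: {1, 2, 4}
Final reachable set {1, 2, 4} has 3 states.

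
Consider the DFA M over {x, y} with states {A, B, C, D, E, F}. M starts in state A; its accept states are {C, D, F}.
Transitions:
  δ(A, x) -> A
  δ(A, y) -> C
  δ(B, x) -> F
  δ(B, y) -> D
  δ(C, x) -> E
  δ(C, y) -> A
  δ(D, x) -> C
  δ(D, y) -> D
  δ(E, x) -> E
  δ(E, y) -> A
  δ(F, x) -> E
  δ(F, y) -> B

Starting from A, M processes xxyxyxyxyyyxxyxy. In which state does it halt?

A --x--> A
A --x--> A
A --y--> C
C --x--> E
E --y--> A
A --x--> A
A --y--> C
C --x--> E
E --y--> A
A --y--> C
C --y--> A
A --x--> A
A --x--> A
A --y--> C
C --x--> E
E --y--> A

A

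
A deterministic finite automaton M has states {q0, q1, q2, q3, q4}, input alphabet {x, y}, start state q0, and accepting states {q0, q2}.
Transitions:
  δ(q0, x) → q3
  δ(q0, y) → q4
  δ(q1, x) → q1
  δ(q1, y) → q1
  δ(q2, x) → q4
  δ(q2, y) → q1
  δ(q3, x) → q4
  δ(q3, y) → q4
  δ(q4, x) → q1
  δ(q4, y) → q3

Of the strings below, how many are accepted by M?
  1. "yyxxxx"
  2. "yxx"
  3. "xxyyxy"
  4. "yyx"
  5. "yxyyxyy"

0

"yyxxxx": rejected
"yxx": rejected
"xxyyxy": rejected
"yyx": rejected
"yxyyxyy": rejected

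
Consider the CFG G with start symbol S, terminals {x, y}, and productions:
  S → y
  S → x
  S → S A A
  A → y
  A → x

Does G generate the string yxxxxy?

no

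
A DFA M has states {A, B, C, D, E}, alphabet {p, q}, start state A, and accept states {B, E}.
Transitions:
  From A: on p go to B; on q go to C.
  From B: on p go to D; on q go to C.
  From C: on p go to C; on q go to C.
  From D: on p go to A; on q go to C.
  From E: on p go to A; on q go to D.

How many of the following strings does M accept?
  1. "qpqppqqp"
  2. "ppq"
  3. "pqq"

"qpqppqqp": rejected
"ppq": rejected
"pqq": rejected

0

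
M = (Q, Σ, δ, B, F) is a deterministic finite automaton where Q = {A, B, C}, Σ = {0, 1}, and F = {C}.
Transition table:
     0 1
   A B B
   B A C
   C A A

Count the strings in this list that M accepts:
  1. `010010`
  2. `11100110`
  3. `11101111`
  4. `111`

0

`010010`: rejected
`11100110`: rejected
`11101111`: rejected
`111`: rejected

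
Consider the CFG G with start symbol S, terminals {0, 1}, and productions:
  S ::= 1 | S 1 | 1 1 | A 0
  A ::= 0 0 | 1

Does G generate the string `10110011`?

no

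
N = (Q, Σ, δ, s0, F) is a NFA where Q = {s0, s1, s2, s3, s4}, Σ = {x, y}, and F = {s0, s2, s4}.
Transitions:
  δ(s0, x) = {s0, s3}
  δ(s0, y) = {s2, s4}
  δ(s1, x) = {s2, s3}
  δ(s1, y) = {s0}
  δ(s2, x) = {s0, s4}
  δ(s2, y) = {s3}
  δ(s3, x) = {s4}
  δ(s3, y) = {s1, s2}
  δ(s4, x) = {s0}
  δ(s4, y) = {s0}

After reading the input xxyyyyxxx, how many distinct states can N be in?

3

Start: {s0}
read x: {s0, s3}
read x: {s0, s3, s4}
read y: {s0, s1, s2, s4}
read y: {s0, s2, s3, s4}
read y: {s0, s1, s2, s3, s4}
read y: {s0, s1, s2, s3, s4}
read x: {s0, s2, s3, s4}
read x: {s0, s3, s4}
read x: {s0, s3, s4}
Final reachable set {s0, s3, s4} has 3 states.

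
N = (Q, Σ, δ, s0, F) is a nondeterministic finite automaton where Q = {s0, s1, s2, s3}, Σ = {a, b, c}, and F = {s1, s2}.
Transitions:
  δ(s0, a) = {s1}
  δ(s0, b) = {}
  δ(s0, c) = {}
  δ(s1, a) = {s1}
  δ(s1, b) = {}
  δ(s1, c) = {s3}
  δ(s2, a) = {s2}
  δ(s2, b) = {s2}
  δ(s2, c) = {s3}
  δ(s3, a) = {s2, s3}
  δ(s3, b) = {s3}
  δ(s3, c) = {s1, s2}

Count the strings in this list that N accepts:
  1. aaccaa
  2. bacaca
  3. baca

1

aaccaa: accepted
bacaca: rejected
baca: rejected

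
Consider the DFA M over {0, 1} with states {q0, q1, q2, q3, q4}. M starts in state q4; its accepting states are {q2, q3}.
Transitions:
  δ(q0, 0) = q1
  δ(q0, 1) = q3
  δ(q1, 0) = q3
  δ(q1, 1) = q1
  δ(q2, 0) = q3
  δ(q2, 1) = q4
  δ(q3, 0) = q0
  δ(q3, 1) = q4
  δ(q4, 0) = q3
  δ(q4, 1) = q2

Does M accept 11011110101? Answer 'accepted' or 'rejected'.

rejected

q4 --1--> q2
q2 --1--> q4
q4 --0--> q3
q3 --1--> q4
q4 --1--> q2
q2 --1--> q4
q4 --1--> q2
q2 --0--> q3
q3 --1--> q4
q4 --0--> q3
q3 --1--> q4
End in state q4, which is not an accepting state.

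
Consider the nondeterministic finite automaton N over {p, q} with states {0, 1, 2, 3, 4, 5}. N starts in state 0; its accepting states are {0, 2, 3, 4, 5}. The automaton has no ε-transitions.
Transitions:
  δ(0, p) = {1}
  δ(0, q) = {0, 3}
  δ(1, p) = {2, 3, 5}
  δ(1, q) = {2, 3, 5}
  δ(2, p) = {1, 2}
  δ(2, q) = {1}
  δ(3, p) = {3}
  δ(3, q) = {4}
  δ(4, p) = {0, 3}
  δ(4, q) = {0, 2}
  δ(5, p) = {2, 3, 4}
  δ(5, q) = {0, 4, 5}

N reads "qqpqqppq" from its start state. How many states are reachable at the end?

6

Start: {0}
read q: {0, 3}
read q: {0, 3, 4}
read p: {0, 1, 3}
read q: {0, 2, 3, 4, 5}
read q: {0, 1, 2, 3, 4, 5}
read p: {0, 1, 2, 3, 4, 5}
read p: {0, 1, 2, 3, 4, 5}
read q: {0, 1, 2, 3, 4, 5}
Final reachable set {0, 1, 2, 3, 4, 5} has 6 states.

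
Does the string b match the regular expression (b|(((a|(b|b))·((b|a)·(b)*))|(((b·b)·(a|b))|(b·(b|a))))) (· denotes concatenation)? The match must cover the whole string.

The left alternative b matches b.

yes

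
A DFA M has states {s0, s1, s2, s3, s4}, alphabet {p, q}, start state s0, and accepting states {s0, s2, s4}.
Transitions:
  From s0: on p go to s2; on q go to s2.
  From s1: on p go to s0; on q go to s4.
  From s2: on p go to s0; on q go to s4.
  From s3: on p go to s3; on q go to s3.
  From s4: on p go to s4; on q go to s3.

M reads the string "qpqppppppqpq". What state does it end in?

s3

s0 --q--> s2
s2 --p--> s0
s0 --q--> s2
s2 --p--> s0
s0 --p--> s2
s2 --p--> s0
s0 --p--> s2
s2 --p--> s0
s0 --p--> s2
s2 --q--> s4
s4 --p--> s4
s4 --q--> s3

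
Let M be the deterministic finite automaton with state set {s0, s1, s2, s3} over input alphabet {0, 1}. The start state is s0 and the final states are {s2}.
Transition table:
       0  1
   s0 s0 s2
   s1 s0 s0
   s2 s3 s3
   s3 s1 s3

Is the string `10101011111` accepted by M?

rejected

s0 --1--> s2
s2 --0--> s3
s3 --1--> s3
s3 --0--> s1
s1 --1--> s0
s0 --0--> s0
s0 --1--> s2
s2 --1--> s3
s3 --1--> s3
s3 --1--> s3
s3 --1--> s3
End in state s3, which is not an accepting state.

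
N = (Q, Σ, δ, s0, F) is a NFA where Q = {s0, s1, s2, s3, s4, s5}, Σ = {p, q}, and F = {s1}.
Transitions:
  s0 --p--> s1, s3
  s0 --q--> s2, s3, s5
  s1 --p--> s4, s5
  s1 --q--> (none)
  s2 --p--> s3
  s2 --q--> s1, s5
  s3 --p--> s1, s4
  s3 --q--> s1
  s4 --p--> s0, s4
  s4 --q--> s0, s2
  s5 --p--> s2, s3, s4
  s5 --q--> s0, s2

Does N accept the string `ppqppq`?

rejected

Start: {s0}
read p: {s1, s3}
read p: {s1, s4, s5}
read q: {s0, s2}
read p: {s1, s3}
read p: {s1, s4, s5}
read q: {s0, s2}
Reachable ∩ accepting = {} — empty.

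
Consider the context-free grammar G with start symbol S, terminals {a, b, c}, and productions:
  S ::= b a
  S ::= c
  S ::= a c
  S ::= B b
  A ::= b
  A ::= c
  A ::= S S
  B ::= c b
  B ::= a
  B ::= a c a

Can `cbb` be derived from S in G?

S ⇒ Bb ⇒ cbb

yes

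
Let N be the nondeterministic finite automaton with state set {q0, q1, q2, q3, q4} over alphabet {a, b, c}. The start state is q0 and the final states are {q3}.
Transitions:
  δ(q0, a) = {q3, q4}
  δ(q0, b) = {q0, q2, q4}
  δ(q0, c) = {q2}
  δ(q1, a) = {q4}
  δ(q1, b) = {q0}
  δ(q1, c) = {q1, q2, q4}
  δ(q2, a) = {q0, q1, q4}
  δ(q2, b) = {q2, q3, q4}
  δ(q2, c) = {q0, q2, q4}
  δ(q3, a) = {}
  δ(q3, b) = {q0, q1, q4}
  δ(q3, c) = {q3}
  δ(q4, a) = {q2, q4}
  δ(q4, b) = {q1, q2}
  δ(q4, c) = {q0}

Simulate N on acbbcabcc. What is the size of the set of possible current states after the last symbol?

Start: {q0}
read a: {q3, q4}
read c: {q0, q3}
read b: {q0, q1, q2, q4}
read b: {q0, q1, q2, q3, q4}
read c: {q0, q1, q2, q3, q4}
read a: {q0, q1, q2, q3, q4}
read b: {q0, q1, q2, q3, q4}
read c: {q0, q1, q2, q3, q4}
read c: {q0, q1, q2, q3, q4}
Final reachable set {q0, q1, q2, q3, q4} has 5 states.

5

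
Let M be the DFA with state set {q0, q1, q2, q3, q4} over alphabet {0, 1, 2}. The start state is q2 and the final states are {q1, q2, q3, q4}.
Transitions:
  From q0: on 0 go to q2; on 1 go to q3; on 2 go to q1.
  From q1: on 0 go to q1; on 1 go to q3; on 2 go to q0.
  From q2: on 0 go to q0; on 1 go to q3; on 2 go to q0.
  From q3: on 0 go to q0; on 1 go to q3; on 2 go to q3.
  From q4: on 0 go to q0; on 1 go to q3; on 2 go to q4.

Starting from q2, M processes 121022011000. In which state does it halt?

q2 --1--> q3
q3 --2--> q3
q3 --1--> q3
q3 --0--> q0
q0 --2--> q1
q1 --2--> q0
q0 --0--> q2
q2 --1--> q3
q3 --1--> q3
q3 --0--> q0
q0 --0--> q2
q2 --0--> q0

q0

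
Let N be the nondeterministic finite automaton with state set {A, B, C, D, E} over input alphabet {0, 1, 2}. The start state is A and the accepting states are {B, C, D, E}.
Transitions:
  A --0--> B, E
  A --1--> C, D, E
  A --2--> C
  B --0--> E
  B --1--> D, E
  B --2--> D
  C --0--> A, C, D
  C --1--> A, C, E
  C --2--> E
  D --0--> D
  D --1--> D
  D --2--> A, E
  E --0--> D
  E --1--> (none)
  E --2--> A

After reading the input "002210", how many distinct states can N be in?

5

Start: {A}
read 0: {B, E}
read 0: {D, E}
read 2: {A, E}
read 2: {A, C}
read 1: {A, C, D, E}
read 0: {A, B, C, D, E}
Final reachable set {A, B, C, D, E} has 5 states.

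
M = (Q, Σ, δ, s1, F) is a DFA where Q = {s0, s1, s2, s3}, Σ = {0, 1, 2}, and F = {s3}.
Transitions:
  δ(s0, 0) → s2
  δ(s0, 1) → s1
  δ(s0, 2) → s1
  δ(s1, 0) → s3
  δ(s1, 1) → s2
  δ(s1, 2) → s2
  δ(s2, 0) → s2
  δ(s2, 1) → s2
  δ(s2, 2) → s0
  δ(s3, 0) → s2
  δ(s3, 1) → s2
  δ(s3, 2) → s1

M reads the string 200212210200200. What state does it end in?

s1 --2--> s2
s2 --0--> s2
s2 --0--> s2
s2 --2--> s0
s0 --1--> s1
s1 --2--> s2
s2 --2--> s0
s0 --1--> s1
s1 --0--> s3
s3 --2--> s1
s1 --0--> s3
s3 --0--> s2
s2 --2--> s0
s0 --0--> s2
s2 --0--> s2

s2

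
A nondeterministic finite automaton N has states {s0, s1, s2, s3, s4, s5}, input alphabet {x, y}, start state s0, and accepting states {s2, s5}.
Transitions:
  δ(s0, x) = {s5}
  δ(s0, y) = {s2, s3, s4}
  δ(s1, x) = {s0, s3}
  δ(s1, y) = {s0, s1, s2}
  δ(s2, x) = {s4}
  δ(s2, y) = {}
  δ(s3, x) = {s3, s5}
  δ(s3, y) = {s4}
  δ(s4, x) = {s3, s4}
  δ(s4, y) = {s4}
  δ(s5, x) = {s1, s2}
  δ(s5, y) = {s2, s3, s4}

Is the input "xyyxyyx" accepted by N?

rejected

Start: {s0}
read x: {s5}
read y: {s2, s3, s4}
read y: {s4}
read x: {s3, s4}
read y: {s4}
read y: {s4}
read x: {s3, s4}
Reachable ∩ accepting = {} — empty.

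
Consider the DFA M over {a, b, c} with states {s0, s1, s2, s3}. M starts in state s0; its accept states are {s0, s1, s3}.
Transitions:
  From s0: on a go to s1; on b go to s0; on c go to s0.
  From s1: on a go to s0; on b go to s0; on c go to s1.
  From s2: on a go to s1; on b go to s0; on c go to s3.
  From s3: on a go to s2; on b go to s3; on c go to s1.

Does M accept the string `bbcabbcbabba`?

s0 --b--> s0
s0 --b--> s0
s0 --c--> s0
s0 --a--> s1
s1 --b--> s0
s0 --b--> s0
s0 --c--> s0
s0 --b--> s0
s0 --a--> s1
s1 --b--> s0
s0 --b--> s0
s0 --a--> s1
End in state s1, which is an accepting state.

accepted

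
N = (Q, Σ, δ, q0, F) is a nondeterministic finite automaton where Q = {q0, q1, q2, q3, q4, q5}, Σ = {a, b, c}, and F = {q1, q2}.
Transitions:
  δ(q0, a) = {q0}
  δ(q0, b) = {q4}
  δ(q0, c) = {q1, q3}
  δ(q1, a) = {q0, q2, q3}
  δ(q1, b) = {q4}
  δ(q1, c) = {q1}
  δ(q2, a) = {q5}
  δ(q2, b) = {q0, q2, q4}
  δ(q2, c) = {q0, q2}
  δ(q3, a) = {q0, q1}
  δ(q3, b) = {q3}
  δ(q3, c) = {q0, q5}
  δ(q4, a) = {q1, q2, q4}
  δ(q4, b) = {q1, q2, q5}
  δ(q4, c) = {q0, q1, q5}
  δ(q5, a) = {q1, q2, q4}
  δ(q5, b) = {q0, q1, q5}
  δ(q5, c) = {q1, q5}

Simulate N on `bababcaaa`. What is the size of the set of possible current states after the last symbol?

6

Start: {q0}
read b: {q4}
read a: {q1, q2, q4}
read b: {q0, q1, q2, q4, q5}
read a: {q0, q1, q2, q3, q4, q5}
read b: {q0, q1, q2, q3, q4, q5}
read c: {q0, q1, q2, q3, q5}
read a: {q0, q1, q2, q3, q4, q5}
read a: {q0, q1, q2, q3, q4, q5}
read a: {q0, q1, q2, q3, q4, q5}
Final reachable set {q0, q1, q2, q3, q4, q5} has 6 states.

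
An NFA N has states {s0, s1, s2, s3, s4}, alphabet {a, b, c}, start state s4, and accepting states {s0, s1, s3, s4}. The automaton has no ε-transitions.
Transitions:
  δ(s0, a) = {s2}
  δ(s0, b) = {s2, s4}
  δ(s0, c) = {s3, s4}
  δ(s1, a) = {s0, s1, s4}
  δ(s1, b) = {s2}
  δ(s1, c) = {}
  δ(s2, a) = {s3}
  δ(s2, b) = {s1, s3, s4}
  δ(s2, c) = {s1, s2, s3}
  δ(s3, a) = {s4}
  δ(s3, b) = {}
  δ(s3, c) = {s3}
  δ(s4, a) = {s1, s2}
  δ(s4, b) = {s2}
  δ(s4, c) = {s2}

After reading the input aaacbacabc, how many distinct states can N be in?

3

Start: {s4}
read a: {s1, s2}
read a: {s0, s1, s3, s4}
read a: {s0, s1, s2, s4}
read c: {s1, s2, s3, s4}
read b: {s1, s2, s3, s4}
read a: {s0, s1, s2, s3, s4}
read c: {s1, s2, s3, s4}
read a: {s0, s1, s2, s3, s4}
read b: {s1, s2, s3, s4}
read c: {s1, s2, s3}
Final reachable set {s1, s2, s3} has 3 states.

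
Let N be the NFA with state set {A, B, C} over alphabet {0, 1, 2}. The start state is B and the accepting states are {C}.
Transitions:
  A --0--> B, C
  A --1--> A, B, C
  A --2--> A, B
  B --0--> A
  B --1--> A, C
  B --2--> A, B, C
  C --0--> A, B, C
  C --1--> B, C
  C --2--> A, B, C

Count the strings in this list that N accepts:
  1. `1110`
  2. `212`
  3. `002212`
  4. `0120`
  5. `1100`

`1110`: accepted
`212`: accepted
`002212`: accepted
`0120`: accepted
`1100`: accepted

5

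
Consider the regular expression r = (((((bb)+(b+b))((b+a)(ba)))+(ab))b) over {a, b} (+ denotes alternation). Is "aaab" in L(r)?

No split of aaab into u·v has ((((bb)+(b+b))((b+a)(ba)))+(ab)) matching u and b matching v.

no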